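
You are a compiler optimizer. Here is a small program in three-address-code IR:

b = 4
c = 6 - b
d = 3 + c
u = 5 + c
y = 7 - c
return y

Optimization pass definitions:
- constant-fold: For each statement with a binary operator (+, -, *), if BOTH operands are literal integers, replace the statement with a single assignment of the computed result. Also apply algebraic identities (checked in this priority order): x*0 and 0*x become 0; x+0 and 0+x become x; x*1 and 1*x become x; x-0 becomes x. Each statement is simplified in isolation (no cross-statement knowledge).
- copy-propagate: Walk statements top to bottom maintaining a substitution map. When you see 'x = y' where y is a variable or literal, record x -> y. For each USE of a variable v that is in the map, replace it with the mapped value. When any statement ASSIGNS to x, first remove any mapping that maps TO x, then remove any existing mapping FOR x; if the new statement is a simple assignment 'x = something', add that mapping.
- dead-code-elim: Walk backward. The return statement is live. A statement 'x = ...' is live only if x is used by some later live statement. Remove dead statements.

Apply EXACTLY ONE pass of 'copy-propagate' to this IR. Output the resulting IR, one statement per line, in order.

Answer: b = 4
c = 6 - 4
d = 3 + c
u = 5 + c
y = 7 - c
return y

Derivation:
Applying copy-propagate statement-by-statement:
  [1] b = 4  (unchanged)
  [2] c = 6 - b  -> c = 6 - 4
  [3] d = 3 + c  (unchanged)
  [4] u = 5 + c  (unchanged)
  [5] y = 7 - c  (unchanged)
  [6] return y  (unchanged)
Result (6 stmts):
  b = 4
  c = 6 - 4
  d = 3 + c
  u = 5 + c
  y = 7 - c
  return y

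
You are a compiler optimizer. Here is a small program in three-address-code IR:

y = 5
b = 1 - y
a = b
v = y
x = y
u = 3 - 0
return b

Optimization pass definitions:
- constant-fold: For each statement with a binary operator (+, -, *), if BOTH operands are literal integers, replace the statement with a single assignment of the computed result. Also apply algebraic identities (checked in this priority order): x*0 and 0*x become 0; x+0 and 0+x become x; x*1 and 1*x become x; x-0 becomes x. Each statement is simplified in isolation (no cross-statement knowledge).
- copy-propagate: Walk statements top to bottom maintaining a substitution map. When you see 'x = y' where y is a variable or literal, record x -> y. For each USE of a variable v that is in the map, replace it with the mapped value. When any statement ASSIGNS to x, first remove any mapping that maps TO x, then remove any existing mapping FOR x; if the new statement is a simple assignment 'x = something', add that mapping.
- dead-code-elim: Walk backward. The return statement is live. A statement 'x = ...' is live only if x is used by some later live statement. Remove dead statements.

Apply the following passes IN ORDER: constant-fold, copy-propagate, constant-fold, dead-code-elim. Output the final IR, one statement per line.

Answer: b = -4
return b

Derivation:
Initial IR:
  y = 5
  b = 1 - y
  a = b
  v = y
  x = y
  u = 3 - 0
  return b
After constant-fold (7 stmts):
  y = 5
  b = 1 - y
  a = b
  v = y
  x = y
  u = 3
  return b
After copy-propagate (7 stmts):
  y = 5
  b = 1 - 5
  a = b
  v = 5
  x = 5
  u = 3
  return b
After constant-fold (7 stmts):
  y = 5
  b = -4
  a = b
  v = 5
  x = 5
  u = 3
  return b
After dead-code-elim (2 stmts):
  b = -4
  return b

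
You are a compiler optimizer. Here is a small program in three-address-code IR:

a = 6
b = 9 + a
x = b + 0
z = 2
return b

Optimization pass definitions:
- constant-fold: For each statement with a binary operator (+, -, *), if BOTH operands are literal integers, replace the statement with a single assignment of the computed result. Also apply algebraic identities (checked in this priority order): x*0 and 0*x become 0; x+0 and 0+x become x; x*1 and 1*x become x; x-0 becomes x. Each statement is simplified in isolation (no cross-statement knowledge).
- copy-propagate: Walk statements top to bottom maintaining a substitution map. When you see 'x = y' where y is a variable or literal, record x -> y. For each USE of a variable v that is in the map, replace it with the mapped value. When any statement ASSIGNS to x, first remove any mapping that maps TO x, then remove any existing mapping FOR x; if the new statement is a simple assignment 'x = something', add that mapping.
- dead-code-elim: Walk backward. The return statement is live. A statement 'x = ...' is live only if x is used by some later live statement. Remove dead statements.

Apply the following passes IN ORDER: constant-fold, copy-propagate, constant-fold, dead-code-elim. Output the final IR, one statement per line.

Initial IR:
  a = 6
  b = 9 + a
  x = b + 0
  z = 2
  return b
After constant-fold (5 stmts):
  a = 6
  b = 9 + a
  x = b
  z = 2
  return b
After copy-propagate (5 stmts):
  a = 6
  b = 9 + 6
  x = b
  z = 2
  return b
After constant-fold (5 stmts):
  a = 6
  b = 15
  x = b
  z = 2
  return b
After dead-code-elim (2 stmts):
  b = 15
  return b

Answer: b = 15
return b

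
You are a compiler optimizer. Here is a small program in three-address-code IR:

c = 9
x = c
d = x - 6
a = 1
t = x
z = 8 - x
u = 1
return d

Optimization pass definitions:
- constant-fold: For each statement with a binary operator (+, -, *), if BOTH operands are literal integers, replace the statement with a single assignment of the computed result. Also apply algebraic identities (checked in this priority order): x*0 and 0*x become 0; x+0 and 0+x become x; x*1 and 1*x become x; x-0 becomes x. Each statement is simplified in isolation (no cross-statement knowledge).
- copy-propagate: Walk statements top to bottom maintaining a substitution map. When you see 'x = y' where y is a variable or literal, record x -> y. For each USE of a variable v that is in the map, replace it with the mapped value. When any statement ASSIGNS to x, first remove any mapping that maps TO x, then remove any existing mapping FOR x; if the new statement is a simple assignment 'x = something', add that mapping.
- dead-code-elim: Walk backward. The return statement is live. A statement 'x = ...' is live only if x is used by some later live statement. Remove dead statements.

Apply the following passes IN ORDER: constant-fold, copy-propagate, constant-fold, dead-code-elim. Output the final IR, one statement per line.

Initial IR:
  c = 9
  x = c
  d = x - 6
  a = 1
  t = x
  z = 8 - x
  u = 1
  return d
After constant-fold (8 stmts):
  c = 9
  x = c
  d = x - 6
  a = 1
  t = x
  z = 8 - x
  u = 1
  return d
After copy-propagate (8 stmts):
  c = 9
  x = 9
  d = 9 - 6
  a = 1
  t = 9
  z = 8 - 9
  u = 1
  return d
After constant-fold (8 stmts):
  c = 9
  x = 9
  d = 3
  a = 1
  t = 9
  z = -1
  u = 1
  return d
After dead-code-elim (2 stmts):
  d = 3
  return d

Answer: d = 3
return d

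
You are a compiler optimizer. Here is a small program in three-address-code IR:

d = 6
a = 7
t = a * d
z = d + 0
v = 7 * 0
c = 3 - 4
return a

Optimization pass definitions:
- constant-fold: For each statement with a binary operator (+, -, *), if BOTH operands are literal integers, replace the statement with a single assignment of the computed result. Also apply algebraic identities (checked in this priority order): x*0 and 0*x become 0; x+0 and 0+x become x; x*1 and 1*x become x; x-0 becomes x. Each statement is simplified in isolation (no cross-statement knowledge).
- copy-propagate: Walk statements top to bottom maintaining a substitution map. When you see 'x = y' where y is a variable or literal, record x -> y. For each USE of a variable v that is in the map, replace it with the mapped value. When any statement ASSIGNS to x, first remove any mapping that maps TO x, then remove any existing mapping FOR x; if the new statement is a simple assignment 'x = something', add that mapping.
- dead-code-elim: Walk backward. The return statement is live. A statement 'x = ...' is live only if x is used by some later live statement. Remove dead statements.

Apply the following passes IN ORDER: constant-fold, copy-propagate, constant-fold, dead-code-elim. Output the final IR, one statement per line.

Initial IR:
  d = 6
  a = 7
  t = a * d
  z = d + 0
  v = 7 * 0
  c = 3 - 4
  return a
After constant-fold (7 stmts):
  d = 6
  a = 7
  t = a * d
  z = d
  v = 0
  c = -1
  return a
After copy-propagate (7 stmts):
  d = 6
  a = 7
  t = 7 * 6
  z = 6
  v = 0
  c = -1
  return 7
After constant-fold (7 stmts):
  d = 6
  a = 7
  t = 42
  z = 6
  v = 0
  c = -1
  return 7
After dead-code-elim (1 stmts):
  return 7

Answer: return 7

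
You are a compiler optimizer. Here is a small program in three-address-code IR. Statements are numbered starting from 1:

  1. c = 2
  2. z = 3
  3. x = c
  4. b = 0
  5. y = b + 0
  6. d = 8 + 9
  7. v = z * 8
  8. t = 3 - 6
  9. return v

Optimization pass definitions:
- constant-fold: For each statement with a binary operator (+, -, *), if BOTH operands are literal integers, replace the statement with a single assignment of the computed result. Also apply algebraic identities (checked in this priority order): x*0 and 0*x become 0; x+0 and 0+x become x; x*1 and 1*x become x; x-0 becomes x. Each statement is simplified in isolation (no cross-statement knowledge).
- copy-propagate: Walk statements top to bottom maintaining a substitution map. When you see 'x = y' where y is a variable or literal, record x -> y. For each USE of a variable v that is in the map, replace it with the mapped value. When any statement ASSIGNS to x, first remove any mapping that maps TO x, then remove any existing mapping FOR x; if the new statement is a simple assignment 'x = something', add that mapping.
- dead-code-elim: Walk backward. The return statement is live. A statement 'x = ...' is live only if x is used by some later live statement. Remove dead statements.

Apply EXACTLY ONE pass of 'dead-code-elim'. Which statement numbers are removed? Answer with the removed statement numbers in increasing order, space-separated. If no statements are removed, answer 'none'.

Answer: 1 3 4 5 6 8

Derivation:
Backward liveness scan:
Stmt 1 'c = 2': DEAD (c not in live set [])
Stmt 2 'z = 3': KEEP (z is live); live-in = []
Stmt 3 'x = c': DEAD (x not in live set ['z'])
Stmt 4 'b = 0': DEAD (b not in live set ['z'])
Stmt 5 'y = b + 0': DEAD (y not in live set ['z'])
Stmt 6 'd = 8 + 9': DEAD (d not in live set ['z'])
Stmt 7 'v = z * 8': KEEP (v is live); live-in = ['z']
Stmt 8 't = 3 - 6': DEAD (t not in live set ['v'])
Stmt 9 'return v': KEEP (return); live-in = ['v']
Removed statement numbers: [1, 3, 4, 5, 6, 8]
Surviving IR:
  z = 3
  v = z * 8
  return v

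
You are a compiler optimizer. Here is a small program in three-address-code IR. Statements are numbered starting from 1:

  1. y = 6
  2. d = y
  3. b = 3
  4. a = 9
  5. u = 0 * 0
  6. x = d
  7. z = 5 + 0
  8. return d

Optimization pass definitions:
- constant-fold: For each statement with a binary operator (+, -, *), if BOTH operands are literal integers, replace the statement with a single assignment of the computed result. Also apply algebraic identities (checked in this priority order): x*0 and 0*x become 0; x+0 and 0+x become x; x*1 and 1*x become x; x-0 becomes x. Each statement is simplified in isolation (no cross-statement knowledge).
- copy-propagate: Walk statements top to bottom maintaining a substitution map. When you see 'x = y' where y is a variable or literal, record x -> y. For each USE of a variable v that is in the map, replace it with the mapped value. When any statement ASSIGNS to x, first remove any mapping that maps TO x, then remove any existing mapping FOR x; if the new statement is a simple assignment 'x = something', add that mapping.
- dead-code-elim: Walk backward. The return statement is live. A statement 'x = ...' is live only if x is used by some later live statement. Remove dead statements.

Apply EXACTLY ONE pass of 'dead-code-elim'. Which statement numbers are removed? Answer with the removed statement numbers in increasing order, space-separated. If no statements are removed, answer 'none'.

Answer: 3 4 5 6 7

Derivation:
Backward liveness scan:
Stmt 1 'y = 6': KEEP (y is live); live-in = []
Stmt 2 'd = y': KEEP (d is live); live-in = ['y']
Stmt 3 'b = 3': DEAD (b not in live set ['d'])
Stmt 4 'a = 9': DEAD (a not in live set ['d'])
Stmt 5 'u = 0 * 0': DEAD (u not in live set ['d'])
Stmt 6 'x = d': DEAD (x not in live set ['d'])
Stmt 7 'z = 5 + 0': DEAD (z not in live set ['d'])
Stmt 8 'return d': KEEP (return); live-in = ['d']
Removed statement numbers: [3, 4, 5, 6, 7]
Surviving IR:
  y = 6
  d = y
  return d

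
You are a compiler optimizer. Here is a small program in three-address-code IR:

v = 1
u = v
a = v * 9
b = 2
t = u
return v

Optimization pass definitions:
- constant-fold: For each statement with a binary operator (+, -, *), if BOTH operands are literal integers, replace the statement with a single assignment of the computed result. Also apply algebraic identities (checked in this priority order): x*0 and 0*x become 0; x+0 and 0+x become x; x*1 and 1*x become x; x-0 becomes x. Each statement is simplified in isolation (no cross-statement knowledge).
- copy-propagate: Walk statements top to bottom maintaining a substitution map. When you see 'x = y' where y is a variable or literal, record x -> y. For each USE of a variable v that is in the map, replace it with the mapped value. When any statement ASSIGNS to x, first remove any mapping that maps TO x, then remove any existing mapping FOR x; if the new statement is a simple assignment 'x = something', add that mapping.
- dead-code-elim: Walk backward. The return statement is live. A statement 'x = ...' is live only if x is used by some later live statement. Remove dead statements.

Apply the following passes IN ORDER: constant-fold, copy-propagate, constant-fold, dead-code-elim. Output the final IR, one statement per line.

Answer: return 1

Derivation:
Initial IR:
  v = 1
  u = v
  a = v * 9
  b = 2
  t = u
  return v
After constant-fold (6 stmts):
  v = 1
  u = v
  a = v * 9
  b = 2
  t = u
  return v
After copy-propagate (6 stmts):
  v = 1
  u = 1
  a = 1 * 9
  b = 2
  t = 1
  return 1
After constant-fold (6 stmts):
  v = 1
  u = 1
  a = 9
  b = 2
  t = 1
  return 1
After dead-code-elim (1 stmts):
  return 1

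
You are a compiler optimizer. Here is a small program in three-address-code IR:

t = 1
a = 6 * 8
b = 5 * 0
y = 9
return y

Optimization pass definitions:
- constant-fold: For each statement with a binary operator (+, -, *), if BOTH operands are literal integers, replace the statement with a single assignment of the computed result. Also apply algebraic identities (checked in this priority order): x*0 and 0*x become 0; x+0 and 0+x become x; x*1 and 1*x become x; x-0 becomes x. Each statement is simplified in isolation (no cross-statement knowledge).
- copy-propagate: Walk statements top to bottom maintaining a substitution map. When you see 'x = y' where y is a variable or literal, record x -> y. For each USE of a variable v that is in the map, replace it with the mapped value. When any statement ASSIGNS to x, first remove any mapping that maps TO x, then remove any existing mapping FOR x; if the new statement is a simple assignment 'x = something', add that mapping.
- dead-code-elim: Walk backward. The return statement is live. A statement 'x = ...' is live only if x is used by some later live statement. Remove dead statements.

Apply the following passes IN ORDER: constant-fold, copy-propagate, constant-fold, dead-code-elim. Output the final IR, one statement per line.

Answer: return 9

Derivation:
Initial IR:
  t = 1
  a = 6 * 8
  b = 5 * 0
  y = 9
  return y
After constant-fold (5 stmts):
  t = 1
  a = 48
  b = 0
  y = 9
  return y
After copy-propagate (5 stmts):
  t = 1
  a = 48
  b = 0
  y = 9
  return 9
After constant-fold (5 stmts):
  t = 1
  a = 48
  b = 0
  y = 9
  return 9
After dead-code-elim (1 stmts):
  return 9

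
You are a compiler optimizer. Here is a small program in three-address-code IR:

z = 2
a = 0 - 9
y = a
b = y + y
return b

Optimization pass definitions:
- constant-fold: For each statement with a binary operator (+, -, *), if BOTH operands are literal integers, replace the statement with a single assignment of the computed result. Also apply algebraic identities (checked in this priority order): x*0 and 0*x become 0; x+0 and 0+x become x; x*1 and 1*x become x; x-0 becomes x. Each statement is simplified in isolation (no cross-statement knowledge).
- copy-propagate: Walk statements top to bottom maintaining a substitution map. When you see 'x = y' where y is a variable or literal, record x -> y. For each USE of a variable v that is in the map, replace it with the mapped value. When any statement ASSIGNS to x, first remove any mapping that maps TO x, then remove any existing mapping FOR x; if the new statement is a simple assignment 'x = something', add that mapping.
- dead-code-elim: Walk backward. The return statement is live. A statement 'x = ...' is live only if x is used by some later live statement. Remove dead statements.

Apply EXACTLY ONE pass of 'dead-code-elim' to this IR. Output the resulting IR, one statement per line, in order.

Applying dead-code-elim statement-by-statement:
  [5] return b  -> KEEP (return); live=['b']
  [4] b = y + y  -> KEEP; live=['y']
  [3] y = a  -> KEEP; live=['a']
  [2] a = 0 - 9  -> KEEP; live=[]
  [1] z = 2  -> DEAD (z not live)
Result (4 stmts):
  a = 0 - 9
  y = a
  b = y + y
  return b

Answer: a = 0 - 9
y = a
b = y + y
return b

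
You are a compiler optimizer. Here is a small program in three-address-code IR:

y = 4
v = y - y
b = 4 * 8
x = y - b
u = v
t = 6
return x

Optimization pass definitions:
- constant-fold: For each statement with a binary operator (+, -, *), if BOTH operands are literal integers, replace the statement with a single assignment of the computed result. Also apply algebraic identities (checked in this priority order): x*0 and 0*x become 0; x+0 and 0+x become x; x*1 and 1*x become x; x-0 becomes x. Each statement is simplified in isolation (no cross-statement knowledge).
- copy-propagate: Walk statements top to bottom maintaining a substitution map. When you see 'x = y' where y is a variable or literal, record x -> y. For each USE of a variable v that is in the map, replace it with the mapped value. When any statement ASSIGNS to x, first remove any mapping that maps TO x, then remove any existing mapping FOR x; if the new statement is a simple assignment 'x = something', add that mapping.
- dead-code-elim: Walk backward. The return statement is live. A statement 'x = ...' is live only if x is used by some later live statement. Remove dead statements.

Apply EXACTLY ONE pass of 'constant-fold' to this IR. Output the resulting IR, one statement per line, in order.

Answer: y = 4
v = y - y
b = 32
x = y - b
u = v
t = 6
return x

Derivation:
Applying constant-fold statement-by-statement:
  [1] y = 4  (unchanged)
  [2] v = y - y  (unchanged)
  [3] b = 4 * 8  -> b = 32
  [4] x = y - b  (unchanged)
  [5] u = v  (unchanged)
  [6] t = 6  (unchanged)
  [7] return x  (unchanged)
Result (7 stmts):
  y = 4
  v = y - y
  b = 32
  x = y - b
  u = v
  t = 6
  return x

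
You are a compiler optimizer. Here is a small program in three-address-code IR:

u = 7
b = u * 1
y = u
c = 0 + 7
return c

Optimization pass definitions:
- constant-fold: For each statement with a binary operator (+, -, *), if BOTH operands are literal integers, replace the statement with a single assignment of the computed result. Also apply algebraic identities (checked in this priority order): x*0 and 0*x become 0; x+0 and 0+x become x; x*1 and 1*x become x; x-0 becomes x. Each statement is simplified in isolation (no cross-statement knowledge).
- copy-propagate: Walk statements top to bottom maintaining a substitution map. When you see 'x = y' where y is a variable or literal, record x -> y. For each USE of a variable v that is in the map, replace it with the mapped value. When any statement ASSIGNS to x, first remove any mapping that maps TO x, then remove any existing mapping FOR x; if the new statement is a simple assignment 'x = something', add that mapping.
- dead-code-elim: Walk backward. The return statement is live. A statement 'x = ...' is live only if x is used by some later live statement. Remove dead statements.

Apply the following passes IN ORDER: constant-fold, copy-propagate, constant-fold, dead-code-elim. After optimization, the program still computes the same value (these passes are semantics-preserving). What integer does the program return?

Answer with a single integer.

Answer: 7

Derivation:
Initial IR:
  u = 7
  b = u * 1
  y = u
  c = 0 + 7
  return c
After constant-fold (5 stmts):
  u = 7
  b = u
  y = u
  c = 7
  return c
After copy-propagate (5 stmts):
  u = 7
  b = 7
  y = 7
  c = 7
  return 7
After constant-fold (5 stmts):
  u = 7
  b = 7
  y = 7
  c = 7
  return 7
After dead-code-elim (1 stmts):
  return 7
Evaluate:
  u = 7  =>  u = 7
  b = u * 1  =>  b = 7
  y = u  =>  y = 7
  c = 0 + 7  =>  c = 7
  return c = 7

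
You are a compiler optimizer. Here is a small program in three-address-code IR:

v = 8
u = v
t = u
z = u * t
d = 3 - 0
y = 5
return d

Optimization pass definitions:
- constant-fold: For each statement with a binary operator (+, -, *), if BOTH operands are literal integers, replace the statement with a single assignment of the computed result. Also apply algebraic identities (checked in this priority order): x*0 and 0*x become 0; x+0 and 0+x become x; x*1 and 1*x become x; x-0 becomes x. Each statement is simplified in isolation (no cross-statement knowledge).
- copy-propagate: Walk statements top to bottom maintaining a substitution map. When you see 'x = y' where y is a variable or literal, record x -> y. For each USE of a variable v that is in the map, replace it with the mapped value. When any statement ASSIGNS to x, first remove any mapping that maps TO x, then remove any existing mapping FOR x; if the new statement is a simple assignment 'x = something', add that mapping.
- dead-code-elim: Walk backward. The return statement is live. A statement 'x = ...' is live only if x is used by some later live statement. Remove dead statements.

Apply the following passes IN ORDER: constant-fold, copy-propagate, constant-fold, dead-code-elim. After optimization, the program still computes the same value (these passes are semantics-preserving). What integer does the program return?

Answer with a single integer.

Answer: 3

Derivation:
Initial IR:
  v = 8
  u = v
  t = u
  z = u * t
  d = 3 - 0
  y = 5
  return d
After constant-fold (7 stmts):
  v = 8
  u = v
  t = u
  z = u * t
  d = 3
  y = 5
  return d
After copy-propagate (7 stmts):
  v = 8
  u = 8
  t = 8
  z = 8 * 8
  d = 3
  y = 5
  return 3
After constant-fold (7 stmts):
  v = 8
  u = 8
  t = 8
  z = 64
  d = 3
  y = 5
  return 3
After dead-code-elim (1 stmts):
  return 3
Evaluate:
  v = 8  =>  v = 8
  u = v  =>  u = 8
  t = u  =>  t = 8
  z = u * t  =>  z = 64
  d = 3 - 0  =>  d = 3
  y = 5  =>  y = 5
  return d = 3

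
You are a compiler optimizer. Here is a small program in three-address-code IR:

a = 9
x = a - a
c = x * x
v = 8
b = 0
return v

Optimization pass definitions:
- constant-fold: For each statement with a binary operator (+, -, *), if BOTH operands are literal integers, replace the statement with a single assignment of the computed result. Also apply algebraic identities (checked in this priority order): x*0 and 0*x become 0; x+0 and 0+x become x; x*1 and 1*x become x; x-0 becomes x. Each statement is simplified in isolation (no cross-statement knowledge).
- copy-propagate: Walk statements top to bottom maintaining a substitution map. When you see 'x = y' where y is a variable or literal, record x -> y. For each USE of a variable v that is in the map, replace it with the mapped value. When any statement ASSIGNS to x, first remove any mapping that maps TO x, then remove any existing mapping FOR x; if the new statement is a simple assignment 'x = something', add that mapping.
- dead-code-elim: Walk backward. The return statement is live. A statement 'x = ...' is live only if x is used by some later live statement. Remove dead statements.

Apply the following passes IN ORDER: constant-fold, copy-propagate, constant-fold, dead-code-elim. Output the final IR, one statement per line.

Initial IR:
  a = 9
  x = a - a
  c = x * x
  v = 8
  b = 0
  return v
After constant-fold (6 stmts):
  a = 9
  x = a - a
  c = x * x
  v = 8
  b = 0
  return v
After copy-propagate (6 stmts):
  a = 9
  x = 9 - 9
  c = x * x
  v = 8
  b = 0
  return 8
After constant-fold (6 stmts):
  a = 9
  x = 0
  c = x * x
  v = 8
  b = 0
  return 8
After dead-code-elim (1 stmts):
  return 8

Answer: return 8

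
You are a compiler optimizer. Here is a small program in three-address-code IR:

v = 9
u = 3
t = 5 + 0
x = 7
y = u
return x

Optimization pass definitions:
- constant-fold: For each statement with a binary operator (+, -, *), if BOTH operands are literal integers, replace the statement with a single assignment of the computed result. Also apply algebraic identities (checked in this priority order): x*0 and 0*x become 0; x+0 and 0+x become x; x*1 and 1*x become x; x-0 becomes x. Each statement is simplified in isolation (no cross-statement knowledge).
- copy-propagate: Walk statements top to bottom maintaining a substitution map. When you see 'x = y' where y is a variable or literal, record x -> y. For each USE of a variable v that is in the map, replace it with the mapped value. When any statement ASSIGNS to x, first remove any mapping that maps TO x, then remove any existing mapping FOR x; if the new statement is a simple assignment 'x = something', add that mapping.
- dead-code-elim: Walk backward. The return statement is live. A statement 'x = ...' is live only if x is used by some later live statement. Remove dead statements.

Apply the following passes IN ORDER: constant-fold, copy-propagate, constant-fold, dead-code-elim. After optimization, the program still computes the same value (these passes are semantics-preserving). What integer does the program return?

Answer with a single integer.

Initial IR:
  v = 9
  u = 3
  t = 5 + 0
  x = 7
  y = u
  return x
After constant-fold (6 stmts):
  v = 9
  u = 3
  t = 5
  x = 7
  y = u
  return x
After copy-propagate (6 stmts):
  v = 9
  u = 3
  t = 5
  x = 7
  y = 3
  return 7
After constant-fold (6 stmts):
  v = 9
  u = 3
  t = 5
  x = 7
  y = 3
  return 7
After dead-code-elim (1 stmts):
  return 7
Evaluate:
  v = 9  =>  v = 9
  u = 3  =>  u = 3
  t = 5 + 0  =>  t = 5
  x = 7  =>  x = 7
  y = u  =>  y = 3
  return x = 7

Answer: 7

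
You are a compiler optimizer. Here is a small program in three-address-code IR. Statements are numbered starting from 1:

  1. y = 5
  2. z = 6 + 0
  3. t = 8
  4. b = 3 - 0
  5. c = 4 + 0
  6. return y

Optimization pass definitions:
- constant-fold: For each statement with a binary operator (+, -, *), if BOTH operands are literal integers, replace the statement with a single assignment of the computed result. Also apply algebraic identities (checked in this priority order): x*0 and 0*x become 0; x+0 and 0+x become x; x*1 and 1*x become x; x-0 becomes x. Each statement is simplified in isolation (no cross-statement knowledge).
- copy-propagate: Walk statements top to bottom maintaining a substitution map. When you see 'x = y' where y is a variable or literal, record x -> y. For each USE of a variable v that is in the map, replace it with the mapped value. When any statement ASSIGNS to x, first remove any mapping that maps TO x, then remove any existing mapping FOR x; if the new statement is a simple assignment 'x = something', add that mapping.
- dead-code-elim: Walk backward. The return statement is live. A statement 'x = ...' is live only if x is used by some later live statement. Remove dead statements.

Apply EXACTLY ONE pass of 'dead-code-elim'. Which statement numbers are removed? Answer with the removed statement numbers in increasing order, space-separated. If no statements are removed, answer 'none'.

Answer: 2 3 4 5

Derivation:
Backward liveness scan:
Stmt 1 'y = 5': KEEP (y is live); live-in = []
Stmt 2 'z = 6 + 0': DEAD (z not in live set ['y'])
Stmt 3 't = 8': DEAD (t not in live set ['y'])
Stmt 4 'b = 3 - 0': DEAD (b not in live set ['y'])
Stmt 5 'c = 4 + 0': DEAD (c not in live set ['y'])
Stmt 6 'return y': KEEP (return); live-in = ['y']
Removed statement numbers: [2, 3, 4, 5]
Surviving IR:
  y = 5
  return y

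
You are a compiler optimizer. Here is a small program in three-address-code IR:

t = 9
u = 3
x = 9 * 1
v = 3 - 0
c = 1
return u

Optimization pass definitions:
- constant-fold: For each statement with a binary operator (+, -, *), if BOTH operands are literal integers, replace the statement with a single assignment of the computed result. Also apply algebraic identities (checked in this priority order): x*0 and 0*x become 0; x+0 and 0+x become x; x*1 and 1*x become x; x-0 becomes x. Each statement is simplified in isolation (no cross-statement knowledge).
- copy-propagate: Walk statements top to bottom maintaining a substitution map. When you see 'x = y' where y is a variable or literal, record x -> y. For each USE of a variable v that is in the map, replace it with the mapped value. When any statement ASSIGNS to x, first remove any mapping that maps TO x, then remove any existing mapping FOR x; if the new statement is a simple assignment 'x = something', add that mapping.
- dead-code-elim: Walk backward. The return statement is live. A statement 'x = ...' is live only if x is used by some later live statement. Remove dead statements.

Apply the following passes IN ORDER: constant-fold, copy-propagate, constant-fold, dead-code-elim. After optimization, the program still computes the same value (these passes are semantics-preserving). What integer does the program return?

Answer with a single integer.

Initial IR:
  t = 9
  u = 3
  x = 9 * 1
  v = 3 - 0
  c = 1
  return u
After constant-fold (6 stmts):
  t = 9
  u = 3
  x = 9
  v = 3
  c = 1
  return u
After copy-propagate (6 stmts):
  t = 9
  u = 3
  x = 9
  v = 3
  c = 1
  return 3
After constant-fold (6 stmts):
  t = 9
  u = 3
  x = 9
  v = 3
  c = 1
  return 3
After dead-code-elim (1 stmts):
  return 3
Evaluate:
  t = 9  =>  t = 9
  u = 3  =>  u = 3
  x = 9 * 1  =>  x = 9
  v = 3 - 0  =>  v = 3
  c = 1  =>  c = 1
  return u = 3

Answer: 3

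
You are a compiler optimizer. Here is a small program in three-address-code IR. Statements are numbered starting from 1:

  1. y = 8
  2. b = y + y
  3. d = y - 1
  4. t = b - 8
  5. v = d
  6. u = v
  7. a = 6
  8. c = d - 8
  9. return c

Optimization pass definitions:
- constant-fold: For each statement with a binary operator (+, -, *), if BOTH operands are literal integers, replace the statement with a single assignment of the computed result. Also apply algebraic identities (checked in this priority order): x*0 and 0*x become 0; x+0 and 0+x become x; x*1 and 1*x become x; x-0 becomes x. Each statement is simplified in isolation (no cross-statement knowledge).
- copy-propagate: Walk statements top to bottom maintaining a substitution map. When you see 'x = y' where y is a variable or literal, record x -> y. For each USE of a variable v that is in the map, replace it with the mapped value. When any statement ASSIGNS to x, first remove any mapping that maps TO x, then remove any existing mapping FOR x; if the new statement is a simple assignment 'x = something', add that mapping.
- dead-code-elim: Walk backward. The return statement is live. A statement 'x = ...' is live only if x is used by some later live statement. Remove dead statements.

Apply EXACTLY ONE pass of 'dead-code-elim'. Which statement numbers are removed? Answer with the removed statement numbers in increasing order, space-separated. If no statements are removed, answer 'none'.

Backward liveness scan:
Stmt 1 'y = 8': KEEP (y is live); live-in = []
Stmt 2 'b = y + y': DEAD (b not in live set ['y'])
Stmt 3 'd = y - 1': KEEP (d is live); live-in = ['y']
Stmt 4 't = b - 8': DEAD (t not in live set ['d'])
Stmt 5 'v = d': DEAD (v not in live set ['d'])
Stmt 6 'u = v': DEAD (u not in live set ['d'])
Stmt 7 'a = 6': DEAD (a not in live set ['d'])
Stmt 8 'c = d - 8': KEEP (c is live); live-in = ['d']
Stmt 9 'return c': KEEP (return); live-in = ['c']
Removed statement numbers: [2, 4, 5, 6, 7]
Surviving IR:
  y = 8
  d = y - 1
  c = d - 8
  return c

Answer: 2 4 5 6 7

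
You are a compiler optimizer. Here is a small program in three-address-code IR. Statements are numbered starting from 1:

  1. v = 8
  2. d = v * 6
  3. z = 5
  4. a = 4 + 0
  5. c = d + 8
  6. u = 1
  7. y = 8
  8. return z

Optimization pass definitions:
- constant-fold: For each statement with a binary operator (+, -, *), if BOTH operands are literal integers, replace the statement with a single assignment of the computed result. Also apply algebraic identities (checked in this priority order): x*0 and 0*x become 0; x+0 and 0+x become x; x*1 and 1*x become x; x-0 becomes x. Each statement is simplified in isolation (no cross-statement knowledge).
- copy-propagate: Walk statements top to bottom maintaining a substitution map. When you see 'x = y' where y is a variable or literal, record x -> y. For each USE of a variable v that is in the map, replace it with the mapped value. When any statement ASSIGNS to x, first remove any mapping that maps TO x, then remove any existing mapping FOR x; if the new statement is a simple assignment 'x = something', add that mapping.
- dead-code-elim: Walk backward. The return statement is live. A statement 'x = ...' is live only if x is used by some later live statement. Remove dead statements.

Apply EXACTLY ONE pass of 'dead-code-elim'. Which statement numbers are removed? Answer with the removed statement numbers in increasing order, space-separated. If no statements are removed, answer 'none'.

Answer: 1 2 4 5 6 7

Derivation:
Backward liveness scan:
Stmt 1 'v = 8': DEAD (v not in live set [])
Stmt 2 'd = v * 6': DEAD (d not in live set [])
Stmt 3 'z = 5': KEEP (z is live); live-in = []
Stmt 4 'a = 4 + 0': DEAD (a not in live set ['z'])
Stmt 5 'c = d + 8': DEAD (c not in live set ['z'])
Stmt 6 'u = 1': DEAD (u not in live set ['z'])
Stmt 7 'y = 8': DEAD (y not in live set ['z'])
Stmt 8 'return z': KEEP (return); live-in = ['z']
Removed statement numbers: [1, 2, 4, 5, 6, 7]
Surviving IR:
  z = 5
  return z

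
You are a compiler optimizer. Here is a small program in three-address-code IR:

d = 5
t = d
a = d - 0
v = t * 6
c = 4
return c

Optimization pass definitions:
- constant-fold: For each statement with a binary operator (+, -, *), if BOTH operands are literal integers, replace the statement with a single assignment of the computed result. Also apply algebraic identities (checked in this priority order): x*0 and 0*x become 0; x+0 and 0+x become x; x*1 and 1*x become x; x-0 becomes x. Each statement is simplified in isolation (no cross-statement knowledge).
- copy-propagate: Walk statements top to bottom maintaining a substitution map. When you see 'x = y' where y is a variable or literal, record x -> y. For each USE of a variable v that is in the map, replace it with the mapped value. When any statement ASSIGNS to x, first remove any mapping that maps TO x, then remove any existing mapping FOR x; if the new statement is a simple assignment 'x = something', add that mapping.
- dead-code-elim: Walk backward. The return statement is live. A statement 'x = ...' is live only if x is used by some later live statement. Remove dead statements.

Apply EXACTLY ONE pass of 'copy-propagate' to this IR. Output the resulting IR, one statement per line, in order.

Answer: d = 5
t = 5
a = 5 - 0
v = 5 * 6
c = 4
return 4

Derivation:
Applying copy-propagate statement-by-statement:
  [1] d = 5  (unchanged)
  [2] t = d  -> t = 5
  [3] a = d - 0  -> a = 5 - 0
  [4] v = t * 6  -> v = 5 * 6
  [5] c = 4  (unchanged)
  [6] return c  -> return 4
Result (6 stmts):
  d = 5
  t = 5
  a = 5 - 0
  v = 5 * 6
  c = 4
  return 4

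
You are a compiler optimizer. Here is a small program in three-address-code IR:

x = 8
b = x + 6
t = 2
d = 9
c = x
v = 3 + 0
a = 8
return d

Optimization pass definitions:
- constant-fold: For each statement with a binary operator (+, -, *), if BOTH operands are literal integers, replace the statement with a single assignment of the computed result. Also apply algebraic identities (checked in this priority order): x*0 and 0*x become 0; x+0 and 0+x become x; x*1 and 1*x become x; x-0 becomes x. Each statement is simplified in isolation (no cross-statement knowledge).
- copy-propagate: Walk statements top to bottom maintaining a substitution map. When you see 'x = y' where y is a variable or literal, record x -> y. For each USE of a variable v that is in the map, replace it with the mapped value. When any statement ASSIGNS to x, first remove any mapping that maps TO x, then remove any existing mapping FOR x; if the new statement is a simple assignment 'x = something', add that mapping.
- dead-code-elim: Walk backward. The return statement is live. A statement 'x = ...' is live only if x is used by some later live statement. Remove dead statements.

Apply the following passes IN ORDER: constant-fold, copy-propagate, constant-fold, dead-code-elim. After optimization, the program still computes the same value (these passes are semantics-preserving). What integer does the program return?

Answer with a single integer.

Initial IR:
  x = 8
  b = x + 6
  t = 2
  d = 9
  c = x
  v = 3 + 0
  a = 8
  return d
After constant-fold (8 stmts):
  x = 8
  b = x + 6
  t = 2
  d = 9
  c = x
  v = 3
  a = 8
  return d
After copy-propagate (8 stmts):
  x = 8
  b = 8 + 6
  t = 2
  d = 9
  c = 8
  v = 3
  a = 8
  return 9
After constant-fold (8 stmts):
  x = 8
  b = 14
  t = 2
  d = 9
  c = 8
  v = 3
  a = 8
  return 9
After dead-code-elim (1 stmts):
  return 9
Evaluate:
  x = 8  =>  x = 8
  b = x + 6  =>  b = 14
  t = 2  =>  t = 2
  d = 9  =>  d = 9
  c = x  =>  c = 8
  v = 3 + 0  =>  v = 3
  a = 8  =>  a = 8
  return d = 9

Answer: 9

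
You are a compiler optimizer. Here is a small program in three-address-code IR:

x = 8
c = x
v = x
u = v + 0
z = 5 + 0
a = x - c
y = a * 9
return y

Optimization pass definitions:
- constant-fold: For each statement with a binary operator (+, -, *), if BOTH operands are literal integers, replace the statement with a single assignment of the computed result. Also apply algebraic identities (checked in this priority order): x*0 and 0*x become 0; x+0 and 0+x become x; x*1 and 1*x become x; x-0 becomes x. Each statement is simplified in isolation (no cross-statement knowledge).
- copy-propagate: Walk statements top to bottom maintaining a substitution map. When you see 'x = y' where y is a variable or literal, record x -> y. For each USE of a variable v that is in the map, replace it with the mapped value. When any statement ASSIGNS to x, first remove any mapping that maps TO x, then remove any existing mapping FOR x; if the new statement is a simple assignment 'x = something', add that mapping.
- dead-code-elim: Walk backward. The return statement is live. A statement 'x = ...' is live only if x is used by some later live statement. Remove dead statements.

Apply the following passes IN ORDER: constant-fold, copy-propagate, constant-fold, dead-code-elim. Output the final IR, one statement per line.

Answer: a = 0
y = a * 9
return y

Derivation:
Initial IR:
  x = 8
  c = x
  v = x
  u = v + 0
  z = 5 + 0
  a = x - c
  y = a * 9
  return y
After constant-fold (8 stmts):
  x = 8
  c = x
  v = x
  u = v
  z = 5
  a = x - c
  y = a * 9
  return y
After copy-propagate (8 stmts):
  x = 8
  c = 8
  v = 8
  u = 8
  z = 5
  a = 8 - 8
  y = a * 9
  return y
After constant-fold (8 stmts):
  x = 8
  c = 8
  v = 8
  u = 8
  z = 5
  a = 0
  y = a * 9
  return y
After dead-code-elim (3 stmts):
  a = 0
  y = a * 9
  return y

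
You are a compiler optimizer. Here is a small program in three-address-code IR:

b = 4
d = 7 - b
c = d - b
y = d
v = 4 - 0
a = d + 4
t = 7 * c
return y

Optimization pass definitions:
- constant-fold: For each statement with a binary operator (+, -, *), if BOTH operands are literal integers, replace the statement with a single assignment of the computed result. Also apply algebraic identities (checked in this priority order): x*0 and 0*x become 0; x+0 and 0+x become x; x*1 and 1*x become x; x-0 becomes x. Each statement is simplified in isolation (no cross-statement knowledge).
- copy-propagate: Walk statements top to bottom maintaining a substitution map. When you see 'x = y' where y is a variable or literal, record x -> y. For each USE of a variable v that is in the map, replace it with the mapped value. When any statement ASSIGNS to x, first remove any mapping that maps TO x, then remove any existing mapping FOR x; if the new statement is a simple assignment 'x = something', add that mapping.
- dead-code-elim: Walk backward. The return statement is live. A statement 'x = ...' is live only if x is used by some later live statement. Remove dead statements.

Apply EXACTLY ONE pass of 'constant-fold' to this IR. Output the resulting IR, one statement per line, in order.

Answer: b = 4
d = 7 - b
c = d - b
y = d
v = 4
a = d + 4
t = 7 * c
return y

Derivation:
Applying constant-fold statement-by-statement:
  [1] b = 4  (unchanged)
  [2] d = 7 - b  (unchanged)
  [3] c = d - b  (unchanged)
  [4] y = d  (unchanged)
  [5] v = 4 - 0  -> v = 4
  [6] a = d + 4  (unchanged)
  [7] t = 7 * c  (unchanged)
  [8] return y  (unchanged)
Result (8 stmts):
  b = 4
  d = 7 - b
  c = d - b
  y = d
  v = 4
  a = d + 4
  t = 7 * c
  return y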